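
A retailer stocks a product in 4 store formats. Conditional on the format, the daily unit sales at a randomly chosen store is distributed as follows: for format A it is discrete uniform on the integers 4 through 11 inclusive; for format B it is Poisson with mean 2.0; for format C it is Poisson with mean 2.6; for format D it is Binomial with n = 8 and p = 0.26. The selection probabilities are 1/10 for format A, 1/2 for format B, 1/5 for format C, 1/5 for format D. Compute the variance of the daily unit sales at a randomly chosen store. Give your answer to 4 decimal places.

Per component, A: μ=7.5, E[X²]=61.5; B: μ=2, E[X²]=6; C: μ=2.6, E[X²]=9.36; D: μ=2.08, E[X²]=5.8656.
E[X] = 0.1·7.5 + 0.5·2 + 0.2·2.6 + 0.2·2.08 = 2.686.
E[X²] = 0.1·61.5 + 0.5·6 + 0.2·9.36 + 0.2·5.8656 = 12.1951.
Var(X) = E[X²] − (E[X])² = 12.1951 − 7.2146 = 4.98052.

4.9805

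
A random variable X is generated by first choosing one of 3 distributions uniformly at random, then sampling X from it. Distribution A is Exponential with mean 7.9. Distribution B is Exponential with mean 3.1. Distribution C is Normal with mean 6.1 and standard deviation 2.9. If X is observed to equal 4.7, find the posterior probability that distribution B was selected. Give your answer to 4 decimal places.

0.2692

Likelihoods f(4.7 | ·): A: 0.0698225; B: 0.0708259; C: 0.122435.
Posterior ∝ prior × likelihood. Numerator for B: 0.333333·0.0708259 = 0.0236086.
Normalizing constant: 0.333333·0.0698225 + 0.333333·0.0708259 + 0.333333·0.122435 = 0.0876944.
P(B | observation) = 0.0236086 / 0.0876944 = 0.269215.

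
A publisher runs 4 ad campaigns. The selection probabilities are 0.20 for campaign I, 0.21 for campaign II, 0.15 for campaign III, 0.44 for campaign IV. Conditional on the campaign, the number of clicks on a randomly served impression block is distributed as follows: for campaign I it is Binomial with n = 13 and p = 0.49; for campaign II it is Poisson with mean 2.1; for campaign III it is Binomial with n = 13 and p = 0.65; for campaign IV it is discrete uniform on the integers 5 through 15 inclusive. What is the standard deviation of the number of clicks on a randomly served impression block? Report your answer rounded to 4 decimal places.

3.8968

Per component, I: μ=6.37, E[X²]=43.8256; II: μ=2.1, E[X²]=6.51; III: μ=8.45, E[X²]=74.36; IV: μ=10, E[X²]=110.
E[X] = 0.2·6.37 + 0.21·2.1 + 0.15·8.45 + 0.44·10 = 7.3825.
E[X²] = 0.2·43.8256 + 0.21·6.51 + 0.15·74.36 + 0.44·110 = 69.6862.
Var(X) = E[X²] − (E[X])² = 69.6862 − 54.5013 = 15.1849.
SD(X) = √15.1849 = 3.89678.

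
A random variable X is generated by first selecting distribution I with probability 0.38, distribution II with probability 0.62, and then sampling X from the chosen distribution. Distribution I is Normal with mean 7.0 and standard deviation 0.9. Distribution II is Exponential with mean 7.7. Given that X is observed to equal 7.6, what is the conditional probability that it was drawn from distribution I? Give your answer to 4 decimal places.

Likelihoods f(7.6 | ·): I: 0.354942; II: 0.0484011.
Posterior ∝ prior × likelihood. Numerator for I: 0.38·0.354942 = 0.134878.
Normalizing constant: 0.38·0.354942 + 0.62·0.0484011 = 0.164887.
P(I | observation) = 0.134878 / 0.164887 = 0.818004.

0.8180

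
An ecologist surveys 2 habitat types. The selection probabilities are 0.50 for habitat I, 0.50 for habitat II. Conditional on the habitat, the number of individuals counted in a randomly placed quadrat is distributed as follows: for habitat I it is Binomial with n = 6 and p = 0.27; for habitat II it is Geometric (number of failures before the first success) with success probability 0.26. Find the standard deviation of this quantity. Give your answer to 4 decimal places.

Per component, I: μ=1.62, E[X²]=3.807; II: μ=2.84615, E[X²]=19.0473.
E[X] = 0.5·1.62 + 0.5·2.84615 = 2.23308.
E[X²] = 0.5·3.807 + 0.5·19.0473 = 11.4272.
Var(X) = E[X²] − (E[X])² = 11.4272 − 4.98663 = 6.44054.
SD(X) = √6.44054 = 2.53782.

2.5378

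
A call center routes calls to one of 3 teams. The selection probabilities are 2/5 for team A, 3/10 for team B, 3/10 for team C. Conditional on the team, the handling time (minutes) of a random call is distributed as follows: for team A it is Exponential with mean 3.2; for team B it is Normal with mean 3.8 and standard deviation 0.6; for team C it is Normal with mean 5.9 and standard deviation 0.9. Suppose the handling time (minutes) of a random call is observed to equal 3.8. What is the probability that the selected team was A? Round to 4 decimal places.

Likelihoods f(3.8 | ·): A: 0.0953071; B: 0.664904; C: 0.0291354.
Posterior ∝ prior × likelihood. Numerator for A: 0.4·0.0953071 = 0.0381228.
Normalizing constant: 0.4·0.0953071 + 0.3·0.664904 + 0.3·0.0291354 = 0.246335.
P(A | observation) = 0.0381228 / 0.246335 = 0.15476.

0.1548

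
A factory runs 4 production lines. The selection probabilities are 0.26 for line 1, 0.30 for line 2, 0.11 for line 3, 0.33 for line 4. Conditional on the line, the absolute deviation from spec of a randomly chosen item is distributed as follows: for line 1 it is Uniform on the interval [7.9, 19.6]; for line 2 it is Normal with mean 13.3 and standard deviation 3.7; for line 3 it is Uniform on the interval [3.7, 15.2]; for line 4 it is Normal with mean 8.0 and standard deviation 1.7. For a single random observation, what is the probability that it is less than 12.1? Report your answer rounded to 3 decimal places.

Conditional on each line, P(X < 12.1): 1: 0.358974; 2: 0.372846; 3: 0.730435; 4: 0.992062.
By total probability, P(X < 12.1) = 0.26·0.358974 + 0.3·0.372846 + 0.11·0.730435 + 0.33·0.992062 = 0.612916.

0.613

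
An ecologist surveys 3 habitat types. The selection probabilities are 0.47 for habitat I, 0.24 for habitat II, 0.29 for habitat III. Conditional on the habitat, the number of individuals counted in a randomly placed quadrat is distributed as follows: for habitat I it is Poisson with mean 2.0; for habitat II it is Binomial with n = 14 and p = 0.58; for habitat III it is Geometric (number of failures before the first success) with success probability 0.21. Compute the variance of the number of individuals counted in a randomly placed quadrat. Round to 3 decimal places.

12.923

Per component, I: μ=2, E[X²]=6; II: μ=8.12, E[X²]=69.3448; III: μ=3.7619, E[X²]=32.0658.
E[X] = 0.47·2 + 0.24·8.12 + 0.29·3.7619 = 3.97975.
E[X²] = 0.47·6 + 0.24·69.3448 + 0.29·32.0658 = 28.7618.
Var(X) = E[X²] − (E[X])² = 28.7618 − 15.8384 = 12.9234.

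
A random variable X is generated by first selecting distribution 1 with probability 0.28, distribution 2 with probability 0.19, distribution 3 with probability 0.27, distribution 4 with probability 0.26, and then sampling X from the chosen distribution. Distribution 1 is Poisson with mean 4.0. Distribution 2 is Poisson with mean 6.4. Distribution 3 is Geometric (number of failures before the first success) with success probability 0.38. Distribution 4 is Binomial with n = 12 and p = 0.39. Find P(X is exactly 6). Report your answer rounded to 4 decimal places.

Conditional on each component, P(X = 6): 1: 0.104196; 2: 0.158585; 3: 0.0215841; 4: 0.167509.
By total probability, P(X = 6) = 0.28·0.104196 + 0.19·0.158585 + 0.27·0.0215841 + 0.26·0.167509 = 0.108686.

0.1087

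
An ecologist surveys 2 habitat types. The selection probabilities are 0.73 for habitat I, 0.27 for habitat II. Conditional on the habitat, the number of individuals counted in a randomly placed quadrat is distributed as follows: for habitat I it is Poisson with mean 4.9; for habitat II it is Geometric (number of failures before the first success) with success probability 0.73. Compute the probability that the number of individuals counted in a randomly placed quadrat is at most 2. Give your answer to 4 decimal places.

0.3620

Conditional on each habitat, P(X ≤ 2): I: 0.133331; II: 0.980317.
By total probability, P(X ≤ 2) = 0.73·0.133331 + 0.27·0.980317 = 0.362017.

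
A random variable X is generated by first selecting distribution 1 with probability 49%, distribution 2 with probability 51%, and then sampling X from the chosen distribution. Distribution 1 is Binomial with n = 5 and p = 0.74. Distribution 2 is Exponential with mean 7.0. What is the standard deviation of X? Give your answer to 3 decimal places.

5.309

Per component, 1: μ=3.7, E[X²]=14.652; 2: μ=7, E[X²]=98.
E[X] = 0.49·3.7 + 0.51·7 = 5.383.
E[X²] = 0.49·14.652 + 0.51·98 = 57.1595.
Var(X) = E[X²] − (E[X])² = 57.1595 − 28.9767 = 28.1828.
SD(X) = √28.1828 = 5.30875.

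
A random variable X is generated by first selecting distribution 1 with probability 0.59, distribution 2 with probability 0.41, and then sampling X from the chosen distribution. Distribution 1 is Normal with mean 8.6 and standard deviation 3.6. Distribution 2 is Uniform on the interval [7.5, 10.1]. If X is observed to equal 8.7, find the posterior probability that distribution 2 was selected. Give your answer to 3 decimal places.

0.707

Likelihoods f(8.7 | ·): 1: 0.110775; 2: 0.384615.
Posterior ∝ prior × likelihood. Numerator for 2: 0.41·0.384615 = 0.157692.
Normalizing constant: 0.59·0.110775 + 0.41·0.384615 = 0.223049.
P(2 | observation) = 0.157692 / 0.223049 = 0.706984.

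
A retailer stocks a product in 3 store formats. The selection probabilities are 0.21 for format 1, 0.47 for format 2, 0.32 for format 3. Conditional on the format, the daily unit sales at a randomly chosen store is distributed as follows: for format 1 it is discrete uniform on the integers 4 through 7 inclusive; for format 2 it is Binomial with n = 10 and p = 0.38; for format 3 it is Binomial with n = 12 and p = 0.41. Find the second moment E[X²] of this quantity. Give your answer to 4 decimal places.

23.1841

For each component E[X²] = Var + (mean)², giving 1: 31.5; 2: 16.796; 3: 27.1092.
Overall E[X²] = 0.21·31.5 + 0.47·16.796 + 0.32·27.1092 = 23.1841.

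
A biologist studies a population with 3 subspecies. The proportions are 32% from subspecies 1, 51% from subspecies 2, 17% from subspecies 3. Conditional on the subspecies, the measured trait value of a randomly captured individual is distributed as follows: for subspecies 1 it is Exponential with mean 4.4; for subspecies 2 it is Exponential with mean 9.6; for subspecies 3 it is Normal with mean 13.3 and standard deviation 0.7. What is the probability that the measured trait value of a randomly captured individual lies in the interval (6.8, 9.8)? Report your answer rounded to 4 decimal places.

0.1011

Conditional on each subspecies, P(6.8 < X < 9.8): 1: 0.105393; 2: 0.13217; 3: 2.86652e-07.
By total probability, P(6.8 < X < 9.8) = 0.32·0.105393 + 0.51·0.13217 + 0.17·2.86652e-07 = 0.101132.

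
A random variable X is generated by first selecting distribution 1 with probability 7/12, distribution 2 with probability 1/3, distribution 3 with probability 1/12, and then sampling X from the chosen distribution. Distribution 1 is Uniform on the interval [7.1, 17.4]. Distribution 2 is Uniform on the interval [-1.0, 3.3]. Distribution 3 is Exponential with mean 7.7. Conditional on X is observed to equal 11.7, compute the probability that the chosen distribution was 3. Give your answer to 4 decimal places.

Likelihoods f(11.7 | ·): 1: 0.0970874; 2: 0; 3: 0.0284189.
Posterior ∝ prior × likelihood. Numerator for 3: 0.0833333·0.0284189 = 0.00236824.
Normalizing constant: 0.583333·0.0970874 + 0.333333·0 + 0.0833333·0.0284189 = 0.0590025.
P(3 | observation) = 0.00236824 / 0.0590025 = 0.040138.

0.0401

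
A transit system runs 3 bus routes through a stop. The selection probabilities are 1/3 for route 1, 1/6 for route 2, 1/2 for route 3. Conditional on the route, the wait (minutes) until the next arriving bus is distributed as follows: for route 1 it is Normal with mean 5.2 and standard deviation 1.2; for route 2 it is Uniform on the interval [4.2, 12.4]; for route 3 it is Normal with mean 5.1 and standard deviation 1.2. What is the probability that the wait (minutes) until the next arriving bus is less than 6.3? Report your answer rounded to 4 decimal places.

0.7368

Conditional on each route, P(X < 6.3): 1: 0.820341; 2: 0.256098; 3: 0.841345.
By total probability, P(X < 6.3) = 0.333333·0.820341 + 0.166667·0.256098 + 0.5·0.841345 = 0.736802.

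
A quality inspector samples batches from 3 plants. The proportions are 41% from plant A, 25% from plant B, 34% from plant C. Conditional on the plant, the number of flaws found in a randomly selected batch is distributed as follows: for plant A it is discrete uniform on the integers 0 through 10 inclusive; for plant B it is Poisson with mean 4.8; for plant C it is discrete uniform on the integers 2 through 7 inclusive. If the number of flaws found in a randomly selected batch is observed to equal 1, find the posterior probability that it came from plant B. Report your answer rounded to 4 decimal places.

0.2095

Likelihoods P(X=1 | ·): A: 0.0909091; B: 0.0395028; C: 0.
Posterior ∝ prior × likelihood. Numerator for B: 0.25·0.0395028 = 0.0098757.
Normalizing constant: 0.41·0.0909091 + 0.25·0.0395028 + 0.34·0 = 0.0471484.
P(B | observation) = 0.0098757 / 0.0471484 = 0.20946.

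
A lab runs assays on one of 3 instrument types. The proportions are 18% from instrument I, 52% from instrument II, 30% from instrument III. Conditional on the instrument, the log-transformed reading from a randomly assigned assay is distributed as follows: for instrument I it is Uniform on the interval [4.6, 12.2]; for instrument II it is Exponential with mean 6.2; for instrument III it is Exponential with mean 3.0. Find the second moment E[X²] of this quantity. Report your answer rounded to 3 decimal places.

58.945

For each component E[X²] = Var + (mean)², giving I: 75.3733; II: 76.88; III: 18.
Overall E[X²] = 0.18·75.3733 + 0.52·76.88 + 0.3·18 = 58.9448.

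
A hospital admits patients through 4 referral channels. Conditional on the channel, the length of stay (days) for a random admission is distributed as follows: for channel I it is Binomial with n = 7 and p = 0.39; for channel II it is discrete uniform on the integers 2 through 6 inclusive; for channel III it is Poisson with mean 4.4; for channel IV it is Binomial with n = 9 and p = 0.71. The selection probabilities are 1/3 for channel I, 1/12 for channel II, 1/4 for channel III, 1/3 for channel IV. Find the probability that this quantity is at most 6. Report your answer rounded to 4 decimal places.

Conditional on each channel, P(X ≤ 6): I: 0.998628; II: 1; III: 0.843645; IV: 0.510246.
By total probability, P(X ≤ 6) = 0.333333·0.998628 + 0.0833333·1 + 0.25·0.843645 + 0.333333·0.510246 = 0.797203.

0.7972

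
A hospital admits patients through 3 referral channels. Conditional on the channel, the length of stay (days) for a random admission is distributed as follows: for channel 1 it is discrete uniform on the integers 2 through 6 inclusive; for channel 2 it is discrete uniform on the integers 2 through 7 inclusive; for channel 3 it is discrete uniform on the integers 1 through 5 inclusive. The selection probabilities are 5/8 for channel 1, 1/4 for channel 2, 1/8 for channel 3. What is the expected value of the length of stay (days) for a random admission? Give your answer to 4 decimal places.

Component means — 1: 4; 2: 4.5; 3: 3.
E[X] = 0.625·4 + 0.25·4.5 + 0.125·3 = 4.

4.0000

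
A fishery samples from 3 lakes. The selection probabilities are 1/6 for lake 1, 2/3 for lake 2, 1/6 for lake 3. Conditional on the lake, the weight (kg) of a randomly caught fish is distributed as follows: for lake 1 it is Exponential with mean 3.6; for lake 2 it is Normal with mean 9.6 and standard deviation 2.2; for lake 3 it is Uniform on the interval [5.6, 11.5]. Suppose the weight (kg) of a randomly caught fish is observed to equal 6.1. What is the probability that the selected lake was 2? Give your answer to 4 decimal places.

Likelihoods f(6.1 | ·): 1: 0.0510281; 2: 0.0511552; 3: 0.169492.
Posterior ∝ prior × likelihood. Numerator for 2: 0.666667·0.0511552 = 0.0341034.
Normalizing constant: 0.166667·0.0510281 + 0.666667·0.0511552 + 0.166667·0.169492 = 0.0708567.
P(2 | observation) = 0.0341034 / 0.0708567 = 0.481301.

0.4813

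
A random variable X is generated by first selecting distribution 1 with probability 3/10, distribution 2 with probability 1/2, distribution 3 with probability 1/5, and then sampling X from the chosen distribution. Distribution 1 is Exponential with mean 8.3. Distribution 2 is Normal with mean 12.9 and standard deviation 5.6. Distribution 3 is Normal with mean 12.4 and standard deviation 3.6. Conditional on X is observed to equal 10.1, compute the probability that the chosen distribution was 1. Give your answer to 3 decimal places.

Likelihoods f(10.1 | ·): 1: 0.0356815; 2: 0.0628688; 3: 0.0903593.
Posterior ∝ prior × likelihood. Numerator for 1: 0.3·0.0356815 = 0.0107044.
Normalizing constant: 0.3·0.0356815 + 0.5·0.0628688 + 0.2·0.0903593 = 0.0602107.
P(1 | observation) = 0.0107044 / 0.0602107 = 0.177783.

0.178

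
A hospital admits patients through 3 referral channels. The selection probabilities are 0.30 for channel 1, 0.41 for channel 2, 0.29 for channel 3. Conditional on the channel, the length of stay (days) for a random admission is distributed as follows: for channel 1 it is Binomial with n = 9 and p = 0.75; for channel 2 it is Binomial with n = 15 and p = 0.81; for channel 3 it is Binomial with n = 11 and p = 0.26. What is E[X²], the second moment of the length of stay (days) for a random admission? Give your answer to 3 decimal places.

78.633

For each component E[X²] = Var + (mean)², giving 1: 47.25; 2: 149.931; 3: 10.296.
Overall E[X²] = 0.3·47.25 + 0.41·149.931 + 0.29·10.296 = 78.6325.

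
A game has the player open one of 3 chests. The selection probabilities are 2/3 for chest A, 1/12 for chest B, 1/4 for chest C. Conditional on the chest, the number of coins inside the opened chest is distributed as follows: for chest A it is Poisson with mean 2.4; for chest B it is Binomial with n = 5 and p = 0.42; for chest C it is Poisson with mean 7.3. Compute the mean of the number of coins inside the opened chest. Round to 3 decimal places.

Component means — A: 2.4; B: 2.1; C: 7.3.
E[X] = 0.666667·2.4 + 0.0833333·2.1 + 0.25·7.3 = 3.6.

3.600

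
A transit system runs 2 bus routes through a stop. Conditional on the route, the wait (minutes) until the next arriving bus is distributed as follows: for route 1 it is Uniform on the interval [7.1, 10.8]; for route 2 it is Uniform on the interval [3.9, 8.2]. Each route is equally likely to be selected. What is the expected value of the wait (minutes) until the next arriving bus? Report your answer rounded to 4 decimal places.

Component means — 1: 8.95; 2: 6.05.
E[X] = 0.5·8.95 + 0.5·6.05 = 7.5.

7.5000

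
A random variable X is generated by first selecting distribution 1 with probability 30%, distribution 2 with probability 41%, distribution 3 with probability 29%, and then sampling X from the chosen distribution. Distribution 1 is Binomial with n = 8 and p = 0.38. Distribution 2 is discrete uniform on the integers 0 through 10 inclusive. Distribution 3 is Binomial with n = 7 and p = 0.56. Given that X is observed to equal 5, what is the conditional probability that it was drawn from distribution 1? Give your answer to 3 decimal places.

Likelihoods P(X=5 | ·): 1: 0.10575; 2: 0.0909091; 3: 0.223906.
Posterior ∝ prior × likelihood. Numerator for 1: 0.3·0.10575 = 0.0317251.
Normalizing constant: 0.3·0.10575 + 0.41·0.0909091 + 0.29·0.223906 = 0.13393.
P(1 | observation) = 0.0317251 / 0.13393 = 0.236877.

0.237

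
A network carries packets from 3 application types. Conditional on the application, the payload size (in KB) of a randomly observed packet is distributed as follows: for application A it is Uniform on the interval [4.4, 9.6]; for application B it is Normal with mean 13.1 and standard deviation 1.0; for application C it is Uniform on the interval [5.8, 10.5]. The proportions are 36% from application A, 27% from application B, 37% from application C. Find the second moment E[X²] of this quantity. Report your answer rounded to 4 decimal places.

For each component E[X²] = Var + (mean)², giving A: 51.2533; B: 172.61; C: 68.2633.
Overall E[X²] = 0.36·51.2533 + 0.27·172.61 + 0.37·68.2633 = 90.3133.

90.3133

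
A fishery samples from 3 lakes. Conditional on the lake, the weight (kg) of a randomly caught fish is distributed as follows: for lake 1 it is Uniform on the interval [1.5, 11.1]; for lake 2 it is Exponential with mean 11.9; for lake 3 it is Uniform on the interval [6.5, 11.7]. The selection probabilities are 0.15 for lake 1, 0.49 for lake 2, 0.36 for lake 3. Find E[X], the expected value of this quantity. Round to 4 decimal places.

Component means — 1: 6.3; 2: 11.9; 3: 9.1.
E[X] = 0.15·6.3 + 0.49·11.9 + 0.36·9.1 = 10.052.

10.0520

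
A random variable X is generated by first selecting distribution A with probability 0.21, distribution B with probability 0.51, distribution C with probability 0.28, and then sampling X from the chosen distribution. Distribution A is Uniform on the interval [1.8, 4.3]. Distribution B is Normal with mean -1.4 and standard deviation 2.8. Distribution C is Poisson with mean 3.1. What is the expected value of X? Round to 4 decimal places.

Component means — A: 3.05; B: -1.4; C: 3.1.
E[X] = 0.21·3.05 + 0.51·-1.4 + 0.28·3.1 = 0.7945.

0.7945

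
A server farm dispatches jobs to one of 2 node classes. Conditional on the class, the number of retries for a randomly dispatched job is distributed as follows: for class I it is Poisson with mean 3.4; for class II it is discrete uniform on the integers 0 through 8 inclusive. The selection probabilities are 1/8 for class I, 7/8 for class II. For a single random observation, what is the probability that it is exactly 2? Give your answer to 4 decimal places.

Conditional on each class, P(X = 2): I: 0.192898; II: 0.111111.
By total probability, P(X = 2) = 0.125·0.192898 + 0.875·0.111111 = 0.121334.

0.1213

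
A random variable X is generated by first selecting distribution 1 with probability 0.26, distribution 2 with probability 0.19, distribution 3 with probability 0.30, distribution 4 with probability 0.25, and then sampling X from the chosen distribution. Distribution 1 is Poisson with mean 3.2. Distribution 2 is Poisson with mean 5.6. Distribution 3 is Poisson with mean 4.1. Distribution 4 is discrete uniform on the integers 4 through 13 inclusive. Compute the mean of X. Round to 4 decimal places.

5.2510

Component means — 1: 3.2; 2: 5.6; 3: 4.1; 4: 8.5.
E[X] = 0.26·3.2 + 0.19·5.6 + 0.3·4.1 + 0.25·8.5 = 5.251.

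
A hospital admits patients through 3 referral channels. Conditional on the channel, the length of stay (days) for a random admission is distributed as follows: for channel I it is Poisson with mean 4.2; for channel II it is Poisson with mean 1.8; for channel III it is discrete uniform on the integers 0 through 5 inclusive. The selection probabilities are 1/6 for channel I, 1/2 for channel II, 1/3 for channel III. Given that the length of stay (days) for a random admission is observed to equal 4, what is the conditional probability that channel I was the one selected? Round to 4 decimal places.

Likelihoods P(X=4 | ·): I: 0.194424; II: 0.0723017; III: 0.166667.
Posterior ∝ prior × likelihood. Numerator for I: 0.166667·0.194424 = 0.0324039.
Normalizing constant: 0.166667·0.194424 + 0.5·0.0723017 + 0.333333·0.166667 = 0.12411.
P(I | observation) = 0.0324039 / 0.12411 = 0.26109.

0.2611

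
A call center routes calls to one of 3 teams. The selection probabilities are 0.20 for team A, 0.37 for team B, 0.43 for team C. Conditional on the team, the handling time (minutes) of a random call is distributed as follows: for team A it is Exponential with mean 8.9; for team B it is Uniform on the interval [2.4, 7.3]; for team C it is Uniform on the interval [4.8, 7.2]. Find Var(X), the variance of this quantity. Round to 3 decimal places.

18.936

Per component, A: μ=8.9, E[X²]=158.42; B: μ=4.85, E[X²]=25.5233; C: μ=6, E[X²]=36.48.
E[X] = 0.2·8.9 + 0.37·4.85 + 0.43·6 = 6.1545.
E[X²] = 0.2·158.42 + 0.37·25.5233 + 0.43·36.48 = 56.814.
Var(X) = E[X²] − (E[X])² = 56.814 − 37.8779 = 18.9362.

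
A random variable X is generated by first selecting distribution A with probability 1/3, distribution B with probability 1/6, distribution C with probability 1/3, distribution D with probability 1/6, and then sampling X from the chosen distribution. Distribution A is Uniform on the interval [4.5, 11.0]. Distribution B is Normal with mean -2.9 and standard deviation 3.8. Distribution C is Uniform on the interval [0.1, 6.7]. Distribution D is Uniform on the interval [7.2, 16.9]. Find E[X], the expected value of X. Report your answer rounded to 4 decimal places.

5.2417

Component means — A: 7.75; B: -2.9; C: 3.4; D: 12.05.
E[X] = 0.333333·7.75 + 0.166667·-2.9 + 0.333333·3.4 + 0.166667·12.05 = 5.24167.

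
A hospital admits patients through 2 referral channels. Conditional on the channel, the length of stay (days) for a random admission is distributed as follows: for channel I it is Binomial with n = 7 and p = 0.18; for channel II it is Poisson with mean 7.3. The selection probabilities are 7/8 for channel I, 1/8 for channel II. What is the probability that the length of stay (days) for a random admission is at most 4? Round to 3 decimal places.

Conditional on each channel, P(X ≤ 4): I: 0.997131; II: 0.14734.
By total probability, P(X ≤ 4) = 0.875·0.997131 + 0.125·0.14734 = 0.890907.

0.891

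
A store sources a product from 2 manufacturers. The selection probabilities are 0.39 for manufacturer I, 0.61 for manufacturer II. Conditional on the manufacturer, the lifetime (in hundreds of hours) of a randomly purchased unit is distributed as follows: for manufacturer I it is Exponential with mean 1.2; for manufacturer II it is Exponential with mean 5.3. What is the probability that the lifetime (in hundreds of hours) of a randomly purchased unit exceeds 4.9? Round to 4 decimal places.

0.2486

Conditional on each manufacturer, P(X > 4.9): I: 0.0168512; II: 0.396719.
By total probability, P(X > 4.9) = 0.39·0.0168512 + 0.61·0.396719 = 0.24857.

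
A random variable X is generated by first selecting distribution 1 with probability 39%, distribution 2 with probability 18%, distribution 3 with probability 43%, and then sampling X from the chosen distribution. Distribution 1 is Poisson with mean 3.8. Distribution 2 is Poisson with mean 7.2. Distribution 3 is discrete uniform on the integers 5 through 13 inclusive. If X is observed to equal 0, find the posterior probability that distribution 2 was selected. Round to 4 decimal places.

0.0152

Likelihoods P(X=0 | ·): 1: 0.0223708; 2: 0.000746586; 3: 0.
Posterior ∝ prior × likelihood. Numerator for 2: 0.18·0.000746586 = 0.000134385.
Normalizing constant: 0.39·0.0223708 + 0.18·0.000746586 + 0.43·0 = 0.00885899.
P(2 | observation) = 0.000134385 / 0.00885899 = 0.0151694.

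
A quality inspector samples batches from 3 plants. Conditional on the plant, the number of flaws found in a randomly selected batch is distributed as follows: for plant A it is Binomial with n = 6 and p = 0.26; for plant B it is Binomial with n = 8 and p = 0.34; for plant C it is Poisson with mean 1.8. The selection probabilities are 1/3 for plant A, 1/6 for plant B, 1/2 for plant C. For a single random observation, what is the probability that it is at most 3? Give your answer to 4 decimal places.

0.8859

Conditional on each plant, P(X ≤ 3): A: 0.95688; B: 0.72756; C: 0.891292.
By total probability, P(X ≤ 3) = 0.333333·0.95688 + 0.166667·0.72756 + 0.5·0.891292 = 0.885866.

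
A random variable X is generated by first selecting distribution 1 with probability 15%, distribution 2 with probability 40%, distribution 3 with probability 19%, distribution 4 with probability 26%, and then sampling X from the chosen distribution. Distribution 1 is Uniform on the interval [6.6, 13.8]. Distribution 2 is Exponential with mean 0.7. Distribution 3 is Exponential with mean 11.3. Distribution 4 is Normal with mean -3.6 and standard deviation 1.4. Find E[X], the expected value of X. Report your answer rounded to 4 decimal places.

Component means — 1: 10.2; 2: 0.7; 3: 11.3; 4: -3.6.
E[X] = 0.15·10.2 + 0.4·0.7 + 0.19·11.3 + 0.26·-3.6 = 3.021.

3.0210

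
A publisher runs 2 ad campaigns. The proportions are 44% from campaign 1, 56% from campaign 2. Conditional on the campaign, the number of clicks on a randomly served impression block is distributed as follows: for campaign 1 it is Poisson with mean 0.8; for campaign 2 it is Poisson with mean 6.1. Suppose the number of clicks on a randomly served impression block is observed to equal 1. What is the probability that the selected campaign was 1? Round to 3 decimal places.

0.954

Likelihoods P(X=1 | ·): 1: 0.359463; 2: 0.0136815.
Posterior ∝ prior × likelihood. Numerator for 1: 0.44·0.359463 = 0.158164.
Normalizing constant: 0.44·0.359463 + 0.56·0.0136815 = 0.165825.
P(1 | observation) = 0.158164 / 0.165825 = 0.953797.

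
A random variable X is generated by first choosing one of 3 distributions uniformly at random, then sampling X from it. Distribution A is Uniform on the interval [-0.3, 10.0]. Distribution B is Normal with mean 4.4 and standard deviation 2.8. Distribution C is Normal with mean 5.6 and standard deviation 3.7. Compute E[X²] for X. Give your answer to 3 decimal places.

34.871

For each component E[X²] = Var + (mean)², giving A: 32.3633; B: 27.2; C: 45.05.
Overall E[X²] = 0.333333·32.3633 + 0.333333·27.2 + 0.333333·45.05 = 34.8711.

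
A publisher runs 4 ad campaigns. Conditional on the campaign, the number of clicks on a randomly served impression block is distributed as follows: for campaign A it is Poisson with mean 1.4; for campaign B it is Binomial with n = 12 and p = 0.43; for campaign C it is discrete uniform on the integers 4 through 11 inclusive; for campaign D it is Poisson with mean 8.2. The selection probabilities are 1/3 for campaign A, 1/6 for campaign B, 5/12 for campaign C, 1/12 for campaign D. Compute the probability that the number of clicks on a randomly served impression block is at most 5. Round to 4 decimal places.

Conditional on each campaign, P(X ≤ 5): A: 0.996799; B: 0.583284; C: 0.25; D: 0.173594.
By total probability, P(X ≤ 5) = 0.333333·0.996799 + 0.166667·0.583284 + 0.416667·0.25 + 0.0833333·0.173594 = 0.548113.

0.5481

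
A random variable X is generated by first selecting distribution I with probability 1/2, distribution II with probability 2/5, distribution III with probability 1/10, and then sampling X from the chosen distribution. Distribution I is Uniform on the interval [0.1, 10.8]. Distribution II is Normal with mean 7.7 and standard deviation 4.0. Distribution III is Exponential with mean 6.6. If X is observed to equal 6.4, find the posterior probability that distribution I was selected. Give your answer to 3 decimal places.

Likelihoods f(6.4 | ·): I: 0.0934579; II: 0.094605; III: 0.0574542.
Posterior ∝ prior × likelihood. Numerator for I: 0.5·0.0934579 = 0.046729.
Normalizing constant: 0.5·0.0934579 + 0.4·0.094605 + 0.1·0.0574542 = 0.0903164.
P(I | observation) = 0.046729 / 0.0903164 = 0.517392.

0.517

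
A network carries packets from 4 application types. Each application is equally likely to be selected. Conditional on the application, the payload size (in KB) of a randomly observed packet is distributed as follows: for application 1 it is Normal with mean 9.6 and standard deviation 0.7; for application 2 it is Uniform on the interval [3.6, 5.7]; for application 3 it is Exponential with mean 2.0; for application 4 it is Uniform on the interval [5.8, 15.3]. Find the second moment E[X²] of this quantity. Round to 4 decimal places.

60.3658

For each component E[X²] = Var + (mean)², giving 1: 92.65; 2: 21.99; 3: 8; 4: 118.823.
Overall E[X²] = 0.25·92.65 + 0.25·21.99 + 0.25·8 + 0.25·118.823 = 60.3658.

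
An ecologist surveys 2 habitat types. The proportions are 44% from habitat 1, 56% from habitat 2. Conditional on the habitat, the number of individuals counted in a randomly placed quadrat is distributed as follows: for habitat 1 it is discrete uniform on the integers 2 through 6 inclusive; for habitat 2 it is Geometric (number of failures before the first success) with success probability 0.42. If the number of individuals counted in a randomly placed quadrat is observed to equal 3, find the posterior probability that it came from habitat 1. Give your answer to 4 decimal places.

0.6573

Likelihoods P(X=3 | ·): 1: 0.2; 2: 0.081947.
Posterior ∝ prior × likelihood. Numerator for 1: 0.44·0.2 = 0.088.
Normalizing constant: 0.44·0.2 + 0.56·0.081947 = 0.13389.
P(1 | observation) = 0.088 / 0.13389 = 0.657254.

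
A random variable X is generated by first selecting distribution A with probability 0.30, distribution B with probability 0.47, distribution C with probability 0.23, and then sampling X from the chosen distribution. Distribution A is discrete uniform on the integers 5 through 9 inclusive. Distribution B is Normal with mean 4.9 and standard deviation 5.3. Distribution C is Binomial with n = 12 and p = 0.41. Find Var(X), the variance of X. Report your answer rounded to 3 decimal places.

Per component, A: μ=7, E[X²]=51; B: μ=4.9, E[X²]=52.1; C: μ=4.92, E[X²]=27.1092.
E[X] = 0.3·7 + 0.47·4.9 + 0.23·4.92 = 5.5346.
E[X²] = 0.3·51 + 0.47·52.1 + 0.23·27.1092 = 46.0221.
Var(X) = E[X²] − (E[X])² = 46.0221 − 30.6318 = 15.3903.

15.390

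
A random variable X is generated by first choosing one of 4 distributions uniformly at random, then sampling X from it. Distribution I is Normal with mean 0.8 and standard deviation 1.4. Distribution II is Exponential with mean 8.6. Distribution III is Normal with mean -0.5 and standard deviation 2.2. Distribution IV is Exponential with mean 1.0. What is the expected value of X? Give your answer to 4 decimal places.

Component means — I: 0.8; II: 8.6; III: -0.5; IV: 1.
E[X] = 0.25·0.8 + 0.25·8.6 + 0.25·-0.5 + 0.25·1 = 2.475.

2.4750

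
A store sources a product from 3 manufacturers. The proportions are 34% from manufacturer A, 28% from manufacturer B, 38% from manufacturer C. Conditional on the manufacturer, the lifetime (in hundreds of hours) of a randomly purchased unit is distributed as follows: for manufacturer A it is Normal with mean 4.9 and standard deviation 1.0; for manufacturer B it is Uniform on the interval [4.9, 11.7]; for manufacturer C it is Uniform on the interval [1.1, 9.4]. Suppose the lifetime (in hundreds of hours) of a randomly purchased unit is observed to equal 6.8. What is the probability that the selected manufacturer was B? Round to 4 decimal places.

0.3768

Likelihoods f(6.8 | ·): A: 0.0656158; B: 0.147059; C: 0.120482.
Posterior ∝ prior × likelihood. Numerator for B: 0.28·0.147059 = 0.0411765.
Normalizing constant: 0.34·0.0656158 + 0.28·0.147059 + 0.38·0.120482 = 0.109269.
P(B | observation) = 0.0411765 / 0.109269 = 0.376836.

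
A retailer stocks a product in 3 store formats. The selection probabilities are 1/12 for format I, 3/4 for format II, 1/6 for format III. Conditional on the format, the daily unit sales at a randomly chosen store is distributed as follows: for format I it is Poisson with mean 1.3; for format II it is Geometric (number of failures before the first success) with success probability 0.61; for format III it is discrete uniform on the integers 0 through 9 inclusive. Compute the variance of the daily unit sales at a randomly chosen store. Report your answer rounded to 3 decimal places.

Per component, I: μ=1.3, E[X²]=2.99; II: μ=0.639344, E[X²]=1.45687; III: μ=4.5, E[X²]=28.5.
E[X] = 0.0833333·1.3 + 0.75·0.639344 + 0.166667·4.5 = 1.33784.
E[X²] = 0.0833333·2.99 + 0.75·1.45687 + 0.166667·28.5 = 6.09182.
Var(X) = E[X²] − (E[X])² = 6.09182 − 1.78982 = 4.302.

4.302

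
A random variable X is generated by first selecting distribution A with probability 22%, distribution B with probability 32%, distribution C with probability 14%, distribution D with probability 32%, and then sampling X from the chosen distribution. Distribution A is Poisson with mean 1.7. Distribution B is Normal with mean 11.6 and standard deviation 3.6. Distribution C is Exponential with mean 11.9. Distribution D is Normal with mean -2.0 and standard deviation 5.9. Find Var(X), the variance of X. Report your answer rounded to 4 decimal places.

74.1537

Per component, A: μ=1.7, E[X²]=4.59; B: μ=11.6, E[X²]=147.52; C: μ=11.9, E[X²]=283.22; D: μ=-2, E[X²]=38.81.
E[X] = 0.22·1.7 + 0.32·11.6 + 0.14·11.9 + 0.32·-2 = 5.112.
E[X²] = 0.22·4.59 + 0.32·147.52 + 0.14·283.22 + 0.32·38.81 = 100.286.
Var(X) = E[X²] − (E[X])² = 100.286 − 26.1325 = 74.1537.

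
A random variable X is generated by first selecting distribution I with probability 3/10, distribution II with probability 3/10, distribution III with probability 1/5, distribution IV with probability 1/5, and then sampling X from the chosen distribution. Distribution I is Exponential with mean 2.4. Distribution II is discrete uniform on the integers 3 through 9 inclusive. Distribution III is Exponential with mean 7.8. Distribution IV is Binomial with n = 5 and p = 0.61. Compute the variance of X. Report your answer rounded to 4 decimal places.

19.8943

Per component, I: μ=2.4, E[X²]=11.52; II: μ=6, E[X²]=40; III: μ=7.8, E[X²]=121.68; IV: μ=3.05, E[X²]=10.492.
E[X] = 0.3·2.4 + 0.3·6 + 0.2·7.8 + 0.2·3.05 = 4.69.
E[X²] = 0.3·11.52 + 0.3·40 + 0.2·121.68 + 0.2·10.492 = 41.8904.
Var(X) = E[X²] − (E[X])² = 41.8904 − 21.9961 = 19.8943.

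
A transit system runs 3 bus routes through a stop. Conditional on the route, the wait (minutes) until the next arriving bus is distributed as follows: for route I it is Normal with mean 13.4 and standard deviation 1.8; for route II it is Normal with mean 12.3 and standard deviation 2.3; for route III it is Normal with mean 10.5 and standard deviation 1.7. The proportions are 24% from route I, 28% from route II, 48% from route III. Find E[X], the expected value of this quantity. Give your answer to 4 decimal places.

11.7000

Component means — I: 13.4; II: 12.3; III: 10.5.
E[X] = 0.24·13.4 + 0.28·12.3 + 0.48·10.5 = 11.7.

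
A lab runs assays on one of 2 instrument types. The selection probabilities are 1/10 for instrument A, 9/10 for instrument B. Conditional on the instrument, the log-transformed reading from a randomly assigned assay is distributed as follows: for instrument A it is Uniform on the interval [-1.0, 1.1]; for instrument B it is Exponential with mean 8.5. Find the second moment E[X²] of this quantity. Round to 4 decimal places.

130.0870

For each component E[X²] = Var + (mean)², giving A: 0.37; B: 144.5.
Overall E[X²] = 0.1·0.37 + 0.9·144.5 = 130.087.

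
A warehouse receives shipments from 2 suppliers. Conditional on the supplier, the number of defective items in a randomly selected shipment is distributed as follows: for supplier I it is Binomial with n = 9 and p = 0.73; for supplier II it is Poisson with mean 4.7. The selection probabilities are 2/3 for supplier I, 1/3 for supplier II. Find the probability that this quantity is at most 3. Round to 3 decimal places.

Conditional on each supplier, P(X ≤ 3): I: 0.0148598; II: 0.309684.
By total probability, P(X ≤ 3) = 0.666667·0.0148598 + 0.333333·0.309684 = 0.113134.

0.113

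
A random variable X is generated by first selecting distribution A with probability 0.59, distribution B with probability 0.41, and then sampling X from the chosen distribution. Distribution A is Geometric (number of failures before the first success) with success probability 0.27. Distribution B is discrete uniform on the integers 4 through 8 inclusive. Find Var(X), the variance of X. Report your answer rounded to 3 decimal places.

9.356

Per component, A: μ=2.7037, E[X²]=17.3237; B: μ=6, E[X²]=38.
E[X] = 0.59·2.7037 + 0.41·6 = 4.05519.
E[X²] = 0.59·17.3237 + 0.41·38 = 25.801.
Var(X) = E[X²] − (E[X])² = 25.801 − 16.4445 = 9.35647.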